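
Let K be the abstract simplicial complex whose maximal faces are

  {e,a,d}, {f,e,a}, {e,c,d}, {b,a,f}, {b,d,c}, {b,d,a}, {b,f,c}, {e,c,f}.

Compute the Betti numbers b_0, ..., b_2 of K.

K has 6 vertices, 12 edges, 8 triangles.
rank ∂_0 = 0, rank ∂_1 = 5 ⇒ b_0 = 6 − 0 − 5 = 1; all invariant factors of ∂_1 are 1 so no torsion. So H_0 = Z.
rank ∂_1 = 5, rank ∂_2 = 7 ⇒ b_1 = 12 − 5 − 7 = 0; all invariant factors of ∂_2 are 1 so no torsion. So H_1 = 0.
rank ∂_2 = 7, rank ∂_3 = 0 ⇒ b_2 = 8 − 7 − 0 = 1. So H_2 = Z.

b_0 = 1, b_1 = 0, b_2 = 1.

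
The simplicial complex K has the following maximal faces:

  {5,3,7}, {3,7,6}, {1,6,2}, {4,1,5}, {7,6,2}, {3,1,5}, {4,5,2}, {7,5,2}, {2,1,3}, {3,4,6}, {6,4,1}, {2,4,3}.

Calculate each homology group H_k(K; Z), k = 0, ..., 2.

H_0 = Z,  H_1 = Z/2,  H_2 = 0.

We work with the vertex ordering 1 < 2 < 3 < 4 < 5 < 6 < 7. The simplices of K, each written with vertices in increasing order, are:

  0-simplices (7): [1], [2], [3], [4], [5], [6], [7]
  1-simplices (18): [1,2], [1,3], [1,4], [1,5], [1,6], [2,3], [2,4], [2,5], [2,6], [2,7], [3,4], [3,5], [3,6], [3,7], [4,5], [4,6], [5,7], [6,7]
  2-simplices (12): [1,2,3], [1,2,6], [1,3,5], [1,4,5], [1,4,6], [2,3,4], [2,4,5], [2,5,7], [2,6,7], [3,4,6], [3,5,7], [3,6,7]

so the chain groups are C_0 ≅ Z^7, C_1 ≅ Z^18, C_2 ≅ Z^12.

The boundary map ∂_1: C_1 → C_0 sends each edge [p,q] (with p < q) to q − p.
The resulting 7×18 matrix has rank 6, and its Smith normal form has invariant factors (1,1,1,1,1,1).

∂_2: C_2 → C_1 acts by ∂[p,q,r] = [q,r] − [p,r] + [p,q]. For instance
  ∂[3,6,7] = [6,7] − [3,7] + [3,6],
  ∂[1,4,5] = [4,5] − [1,5] + [1,4].
The 18×12 boundary matrix has rank 12 and Smith normal form diag(1,1,1,1,1,1,1,1,1,1,1,2).

From H_k ≅ ker(∂_k) / im(∂_{k+1}) we obtain:

  H_0: rank C_0 − rank ∂_1 = 7 − 6 = 1, and the invariant factors of ∂_1 are all 1, so H_0 = Z.
  H_1: rank ker ∂_1 − rank ∂_2 = (18 − 6) − 12 = 0, and ∂_2 has invariant factor 2 > 1, so H_1 = Z/2.
  H_2: rank ker ∂_2 − rank ∂_3 = (12 − 12) − 0 = 0, and there is no ∂_3, so H_2 = 0.

(K is a triangulation of the real projective plane RP^2.)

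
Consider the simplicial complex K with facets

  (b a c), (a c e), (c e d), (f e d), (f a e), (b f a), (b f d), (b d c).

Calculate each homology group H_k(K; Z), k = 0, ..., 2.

H_0 = Z,  H_1 = 0,  H_2 = Z.

We work with the vertex ordering a < b < c < d < e < f. The simplices of K, each written with vertices in increasing order, are:

  0-simplices (6): a, b, c, d, e, f
  1-simplices (12): ab, ac, ae, af, bc, bd, bf, cd, ce, de, df, ef
  2-simplices (8): abc, abf, ace, aef, bcd, bdf, cde, def

so the chain groups are C_0 ≅ Z^6, C_1 ≅ Z^12, C_2 ≅ Z^8.

The boundary map ∂_1: C_1 → C_0 maps an edge to its endpoints' difference, ∂[p,q] = q − p. For instance
  ∂bd = d − b.
The 6×12 boundary matrix has rank 5 and Smith normal form diag(1,1,1,1,1).

Boundary ∂_2: C_2 → C_1 sends each 2-simplex [p,q,r] to [q,r] − [p,r] + [p,q]. For instance
  ∂ace = ce − ae + ac,
  ∂bdf = df − bf + bd.
The 12×8 boundary matrix has rank 7 and Smith normal form diag(1,1,1,1,1,1,1).

From H_k ≅ ker(∂_k) / im(∂_{k+1}) we obtain:

  H_0: rank C_0 − rank ∂_1 = 6 − 5 = 1, and the invariant factors of ∂_1 are all 1, so H_0 ≅ Z.
  H_1: rank ker ∂_1 − rank ∂_2 = (12 − 5) − 7 = 0, and the invariant factors of ∂_2 are all 1, so H_1 ≅ 0.
  H_2: rank ker ∂_2 − rank ∂_3 = (8 − 7) − 0 = 1, and there is no ∂_3, so H_2 ≅ Z.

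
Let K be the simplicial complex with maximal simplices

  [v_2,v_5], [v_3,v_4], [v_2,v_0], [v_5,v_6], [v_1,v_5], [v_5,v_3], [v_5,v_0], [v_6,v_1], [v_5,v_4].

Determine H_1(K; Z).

H_1 = Z^3.

K has 7 vertices, 9 edges.
rank ∂_1 = 6, rank ∂_2 = 0 ⇒ b_1 = 9 − 6 − 0 = 3. So H_1 ≅ Z^3.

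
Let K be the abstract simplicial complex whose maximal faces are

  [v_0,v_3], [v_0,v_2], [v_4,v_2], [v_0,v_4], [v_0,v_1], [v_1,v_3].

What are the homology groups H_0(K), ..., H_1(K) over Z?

H_0 = Z,  H_1 = Z^2.

K has 5 vertices, 6 edges.
rank ∂_0 = 0, rank ∂_1 = 4 ⇒ b_0 = 5 − 0 − 4 = 1; all invariant factors of ∂_1 are 1 so no torsion. So H_0 = Z.
rank ∂_1 = 4, rank ∂_2 = 0 ⇒ b_1 = 6 − 4 − 0 = 2. So H_1 = Z^2.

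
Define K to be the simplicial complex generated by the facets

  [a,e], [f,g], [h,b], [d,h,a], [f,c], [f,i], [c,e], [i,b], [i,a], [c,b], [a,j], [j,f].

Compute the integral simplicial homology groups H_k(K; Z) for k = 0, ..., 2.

H_0 ≅ Z,  H_1 ≅ Z^4,  H_2 = 0.

K has 10 vertices, 14 edges, 1 triangle.
rank ∂_0 = 0, rank ∂_1 = 9 ⇒ b_0 = 10 − 0 − 9 = 1; all invariant factors of ∂_1 are 1 so no torsion. So H_0 = Z.
rank ∂_1 = 9, rank ∂_2 = 1 ⇒ b_1 = 14 − 9 − 1 = 4; all invariant factors of ∂_2 are 1 so no torsion. So H_1 = Z^4.
rank ∂_2 = 1, rank ∂_3 = 0 ⇒ b_2 = 1 − 1 − 0 = 0. So H_2 = 0.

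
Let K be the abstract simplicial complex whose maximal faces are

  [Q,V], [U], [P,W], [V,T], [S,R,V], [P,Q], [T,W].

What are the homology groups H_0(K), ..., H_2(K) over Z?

H_0 ≅ Z^2,  H_1 ≅ Z,  H_2 = 0.

Order the vertices as P < Q < R < S < T < U < V < W. Listing each simplex with vertices in this order, K has dimension 2 with simplices:

  0-simplices (8): P, Q, R, S, T, U, V, W
  1-simplices (8): PQ, PW, QV, RS, RV, SV, TV, TW
  2-simplices (1): RSV

giving chain groups C_0 ≅ Z^8, C_1 ≅ Z^8, C_2 ≅ Z^1.

The boundary map ∂_1: C_1 → C_0 maps an edge to its endpoints' difference, ∂[p,q] = q − p. For instance
  ∂TV = V − T.
The 8×8 boundary matrix has rank 6 and Smith normal form diag(1,1,1,1,1,1).

Boundary ∂_2: C_2 → C_1 acts by ∂[p,q,r] = [q,r] − [p,r] + [p,q]. For instance
  ∂RSV = SV − RV + RS.
The resulting 8×1 matrix has rank 1, and its Smith normal form has invariant factors (1).

Reading off H_k = ker ∂_k / im ∂_{k+1}:

  H_0: rank C_0 − rank ∂_1 = 8 − 6 = 2, and the invariant factors of ∂_1 are all 1, so H_0 = Z^2.
  H_1: rank ker ∂_1 − rank ∂_2 = (8 − 6) − 1 = 1, and the invariant factors of ∂_2 are all 1, so H_1 = Z.
  H_2: rank ker ∂_2 − rank ∂_3 = (1 − 1) − 0 = 0, and there is no ∂_3, so H_2 = 0.

As a check, the Euler characteristic is 8 − 8 + 1 = 1, which agrees with 2 − 1 + 0 = 1.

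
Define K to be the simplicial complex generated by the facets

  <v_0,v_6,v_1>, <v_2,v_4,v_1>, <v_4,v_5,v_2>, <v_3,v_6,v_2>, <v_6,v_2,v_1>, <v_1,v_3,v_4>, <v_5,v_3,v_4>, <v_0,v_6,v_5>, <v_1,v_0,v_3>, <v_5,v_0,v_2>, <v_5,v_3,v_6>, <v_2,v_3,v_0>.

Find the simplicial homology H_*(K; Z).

Fix the vertex order v_0 < v_1 < v_2 < v_3 < v_4 < v_5 < v_6 and write every simplex with vertices in increasing order. Then dim K = 2 and the simplices of K are:

  0-simplices (7): [v_0], [v_1], [v_2], [v_3], [v_4], [v_5], [v_6]
  1-simplices (18): (18 of them)
  2-simplices (12): (12 of them)

Hence C_0 ≅ Z^7, C_1 ≅ Z^18, C_2 ≅ Z^12.

∂_1: C_1 → C_0 maps an edge to its endpoints' difference, ∂[p,q] = q − p. For instance
  ∂[v_2,v_4] = [v_4] − [v_2].
The 7×18 boundary matrix has rank 6 and Smith normal form diag(1,1,1,1,1,1).

The boundary map ∂_2: C_2 → C_1 acts by ∂[p,q,r] = [q,r] − [p,r] + [p,q]. For instance
  ∂[v_3,v_4,v_5] = [v_4,v_5] − [v_3,v_5] + [v_3,v_4],
  ∂[v_0,v_2,v_3] = [v_2,v_3] − [v_0,v_3] + [v_0,v_2].
The resulting 18×12 matrix has rank 12, and its Smith normal form has invariant factors (1,1,1,1,1,1,1,1,1,1,1,2).

Now H_k = ker ∂_k / im ∂_{k+1}, so:

  H_0: rank C_0 − rank ∂_1 = 7 − 6 = 1, and the invariant factors of ∂_1 are all 1, so H_0 = Z.
  H_1: rank ker ∂_1 − rank ∂_2 = (18 − 6) − 12 = 0, and ∂_2 has invariant factor 2 > 1, so H_1 = Z/2Z.
  H_2: rank ker ∂_2 − rank ∂_3 = (12 − 12) − 0 = 0, and there is no ∂_3, so H_2 = 0.

H_0 = Z,  H_1 = Z/2Z,  H_2 = 0.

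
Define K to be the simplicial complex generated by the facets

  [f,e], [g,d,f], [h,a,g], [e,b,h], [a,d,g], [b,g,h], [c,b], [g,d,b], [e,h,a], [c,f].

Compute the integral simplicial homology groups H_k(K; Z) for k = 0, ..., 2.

Fix the vertex order a < b < c < d < e < f < g < h and write every simplex with vertices in increasing order. Then dim K = 2 and the simplices of K are:

  0-simplices (8): a, b, c, d, e, f, g, h
  1-simplices (16): ad, ae, ag, ah, bc, bd, be, bg, bh, cf, df, dg, ef, eh, fg, gh
  2-simplices (7): adg, aeh, agh, bdg, beh, bgh, dfg

giving chain groups C_0 ≅ Z^8, C_1 ≅ Z^16, C_2 ≅ Z^7.

The boundary map ∂_1: C_1 → C_0 is given by ∂[p,q] = [q] − [p].
The resulting 8×16 matrix has rank 7, and its Smith normal form has invariant factors (1,1,1,1,1,1,1).

Boundary ∂_2: C_2 → C_1 acts by ∂[p,q,r] = [q,r] − [p,r] + [p,q]. For instance
  ∂adg = dg − ag + ad,
  ∂bgh = gh − bh + bg.
This gives a 16×7 integer matrix of rank 7; reducing to Smith normal form yields diagonal entries (1,1,1,1,1,1,1).

Now H_k = ker ∂_k / im ∂_{k+1}, so:

  H_0: rank C_0 − rank ∂_1 = 8 − 7 = 1, and the invariant factors of ∂_1 are all 1, so H_0 = Z.
  H_1: rank ker ∂_1 − rank ∂_2 = (16 − 7) − 7 = 2, and the invariant factors of ∂_2 are all 1, so H_1 = Z^2.
  H_2: rank ker ∂_2 − rank ∂_3 = (7 − 7) − 0 = 0, and there is no ∂_3, so H_2 = 0.

H_0 ≅ Z,  H_1 ≅ Z^2,  H_2 = 0.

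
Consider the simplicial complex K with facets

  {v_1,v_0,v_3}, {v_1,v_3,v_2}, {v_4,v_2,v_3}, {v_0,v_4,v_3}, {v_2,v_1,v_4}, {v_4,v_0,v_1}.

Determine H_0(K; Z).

K has 5 vertices, 9 edges, 6 triangles.
rank ∂_0 = 0, rank ∂_1 = 4 ⇒ b_0 = 5 − 0 − 4 = 1; all invariant factors of ∂_1 are 1 so no torsion. So H_0 ≅ Z.

H_0 = Z.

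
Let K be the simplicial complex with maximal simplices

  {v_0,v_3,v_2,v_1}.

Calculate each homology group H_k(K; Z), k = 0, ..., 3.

H_0 = Z,  H_1 = 0,  H_2 = 0,  H_3 = 0.

Order the vertices as v_0 < v_1 < v_2 < v_3. Listing each simplex with vertices in this order, K has dimension 3 with simplices:

  0-simplices (4): [v_0], [v_1], [v_2], [v_3]
  1-simplices (6): [v_0,v_1], [v_0,v_2], [v_0,v_3], [v_1,v_2], [v_1,v_3], [v_2,v_3]
  2-simplices (4): [v_0,v_1,v_2], [v_0,v_1,v_3], [v_0,v_2,v_3], [v_1,v_2,v_3]
  3-simplices (1): [v_0,v_1,v_2,v_3]

Hence C_0 ≅ Z^4, C_1 ≅ Z^6, C_2 ≅ Z^4, C_3 ≅ Z^1.

The boundary map ∂_1: C_1 → C_0 sends each edge [p,q] (with p < q) to q − p. For instance
  ∂[v_0,v_2] = [v_2] − [v_0].
As a 4×6 matrix over Z this has rank 3, with invariant factors (1,1,1).

The boundary map ∂_2: C_2 → C_1 maps a triangle to the signed sum of its edges. For instance
  ∂[v_0,v_2,v_3] = [v_2,v_3] − [v_0,v_3] + [v_0,v_2],
  ∂[v_0,v_1,v_3] = [v_1,v_3] − [v_0,v_3] + [v_0,v_1].
As a 6×4 matrix over Z this has rank 3, with invariant factors (1,1,1).

∂_3: C_3 → C_2 sends each 3-simplex σ to the alternating sum Σ_i (−1)^i (σ with its i-th vertex removed). For instance
  ∂[v_0,v_1,v_2,v_3] = [v_1,v_2,v_3] − [v_0,v_2,v_3] + [v_0,v_1,v_3] − [v_0,v_1,v_2].
The 4×1 boundary matrix has rank 1 and Smith normal form diag(1).

Reading off H_k = ker ∂_k / im ∂_{k+1}:

  H_0: rank C_0 − rank ∂_1 = 4 − 3 = 1, and the invariant factors of ∂_1 are all 1, so H_0 = Z.
  H_1: rank ker ∂_1 − rank ∂_2 = (6 − 3) − 3 = 0, and the invariant factors of ∂_2 are all 1, so H_1 = 0.
  H_2: rank ker ∂_2 − rank ∂_3 = (4 − 3) − 1 = 0, and the invariant factors of ∂_3 are all 1, so H_2 = 0.
  H_3: rank ker ∂_3 − rank ∂_4 = (1 − 1) − 0 = 0, and there is no ∂_4, so H_3 = 0.

(K is a triangulation of the 3-simplex.)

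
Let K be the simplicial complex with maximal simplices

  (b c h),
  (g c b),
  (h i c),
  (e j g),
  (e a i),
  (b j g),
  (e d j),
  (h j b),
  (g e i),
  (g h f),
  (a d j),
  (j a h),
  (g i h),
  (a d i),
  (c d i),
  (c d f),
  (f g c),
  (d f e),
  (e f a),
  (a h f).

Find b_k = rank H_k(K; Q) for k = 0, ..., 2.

b_0 = 1, b_1 = 1, b_2 = 0.

We work with the vertex ordering a < b < c < d < e < f < g < h < i < j. The simplices of K, each written with vertices in increasing order, are:

  0-simplices (10): a, b, c, d, e, f, g, h, i, j
  1-simplices (30): ad, ae, af, ah, ai, aj, bc, bg, bh, bj, cd, cf, cg, ch, ci, de, df, di, dj, ef, eg, ei, ej, fg, fh, gh, gi, gj, hi, hj
  2-simplices (20): adi, adj, aef, aei, afh, ahj, bcg, bch, bgj, bhj, cdf, cdi, cfg, chi, def, dej, egi, egj, fgh, ghi

giving chain groups C_0 ≅ Z^10, C_1 ≅ Z^30, C_2 ≅ Z^20.

The boundary map ∂_1: C_1 → C_0 is given by ∂[p,q] = [q] − [p]. For instance
  ∂bh = h − b.
This gives a 10×30 integer matrix of rank 9; reducing to Smith normal form yields diagonal entries (1,1,1,1,1,1,1,1,1).

Boundary ∂_2: C_2 → C_1 acts by ∂[p,q,r] = [q,r] − [p,r] + [p,q]. For instance
  ∂ahj = hj − aj + ah,
  ∂chi = hi − ci + ch.
The 30×20 boundary matrix has rank 20 and Smith normal form diag(1,1,1,1,1,1,1,1,1,1,1,1,1,1,1,1,1,1,1,2).

Now H_k = ker ∂_k / im ∂_{k+1}, so:

  H_0: rank C_0 − rank ∂_1 = 10 − 9 = 1, and the invariant factors of ∂_1 are all 1, so H_0 ≅ Z.
  H_1: rank ker ∂_1 − rank ∂_2 = (30 − 9) − 20 = 1, and ∂_2 has invariant factor 2 > 1, so H_1 ≅ Z ⊕ Z/2Z.
  H_2: rank ker ∂_2 − rank ∂_3 = (20 − 20) − 0 = 0, and there is no ∂_3, so H_2 ≅ 0.

As a check, the Euler characteristic is 10 − 30 + 20 = 0, which agrees with 1 − 1 + 0 = 0.
(K is a triangulation of the Klein bottle.)

Hence the Betti numbers are b_0 = 1, b_1 = 1, b_2 = 0.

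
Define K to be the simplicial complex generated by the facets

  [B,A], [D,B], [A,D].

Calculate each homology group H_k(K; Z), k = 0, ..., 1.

H_0 = Z,  H_1 = Z.

Order the vertices as A < B < D. Listing each simplex with vertices in this order, K has dimension 1 with simplices:

  0-simplices (3): A, B, D
  1-simplices (3): AB, AD, BD

Hence C_0 ≅ Z^3, C_1 ≅ Z^3.

The boundary map ∂_1: C_1 → C_0 maps an edge to its endpoints' difference, ∂[p,q] = q − p.
As a 3×3 matrix over Z this has rank 2, with invariant factors (1,1).

Computing H_k = (kernel of ∂_k) / (image of ∂_{k+1}):

  H_0: rank C_0 − rank ∂_1 = 3 − 2 = 1, and the invariant factors of ∂_1 are all 1, so H_0 ≅ Z.
  H_1: rank ker ∂_1 − rank ∂_2 = (3 − 2) − 0 = 1, and there is no ∂_2, so H_1 ≅ Z.

As a check, the Euler characteristic is 3 − 3 = 0, which agrees with 1 − 1 = 0.
(K is a triangulation of the circle S^1.)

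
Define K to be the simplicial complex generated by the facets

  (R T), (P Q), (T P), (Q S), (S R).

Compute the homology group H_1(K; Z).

H_1 = Z.

K has 5 vertices, 5 edges.
rank ∂_1 = 4, rank ∂_2 = 0 ⇒ b_1 = 5 − 4 − 0 = 1. So H_1 ≅ Z.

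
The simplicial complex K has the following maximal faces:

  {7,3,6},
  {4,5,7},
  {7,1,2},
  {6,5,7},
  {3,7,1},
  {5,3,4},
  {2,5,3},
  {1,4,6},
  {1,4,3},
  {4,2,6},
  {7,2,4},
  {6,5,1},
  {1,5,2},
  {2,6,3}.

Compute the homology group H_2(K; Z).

Fix the vertex order 1 < 2 < 3 < 4 < 5 < 6 < 7 and write every simplex with vertices in increasing order. Then dim K = 2 and the simplices of K are:

  0-simplices (7): [1], [2], [3], [4], [5], [6], [7]
  1-simplices (21): [1,2], [1,3], [1,4], [1,5], [1,6], [1,7], [2,3], [2,4], [2,5], [2,6], [2,7], [3,4], [3,5], [3,6], [3,7], [4,5], [4,6], [4,7], [5,6], [5,7], [6,7]
  2-simplices (14): [1,2,5], [1,2,7], [1,3,4], [1,3,7], [1,4,6], [1,5,6], [2,3,5], [2,3,6], [2,4,6], [2,4,7], [3,4,5], [3,6,7], [4,5,7], [5,6,7]

Hence C_0 ≅ Z^7, C_1 ≅ Z^21, C_2 ≅ Z^14.

Boundary ∂_1: C_1 → C_0 is given by ∂[p,q] = [q] − [p].
The 7×21 boundary matrix has rank 6 and Smith normal form diag(1,1,1,1,1,1).

Boundary ∂_2: C_2 → C_1 sends each 2-simplex [p,q,r] to [q,r] − [p,r] + [p,q]. For instance
  ∂[2,3,6] = [3,6] − [2,6] + [2,3],
  ∂[1,2,7] = [2,7] − [1,7] + [1,2].
As a 21×14 matrix over Z this has rank 13, with invariant factors (1,1,1,1,1,1,1,1,1,1,1,1,1).

From H_k ≅ ker(∂_k) / im(∂_{k+1}) we obtain:

  H_2: rank ker ∂_2 − rank ∂_3 = (14 − 13) − 0 = 1, and there is no ∂_3, so H_2 ≅ Z.

H_2 ≅ Z.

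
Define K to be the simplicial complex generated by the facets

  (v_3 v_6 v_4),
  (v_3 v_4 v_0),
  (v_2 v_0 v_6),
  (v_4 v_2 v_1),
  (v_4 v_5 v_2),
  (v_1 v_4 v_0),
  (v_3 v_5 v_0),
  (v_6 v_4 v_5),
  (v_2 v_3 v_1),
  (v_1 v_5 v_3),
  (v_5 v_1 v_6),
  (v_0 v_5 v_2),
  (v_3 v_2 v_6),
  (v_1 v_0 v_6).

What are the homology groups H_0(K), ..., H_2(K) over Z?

H_0 = Z,  H_1 = Z^2,  H_2 = Z.

We work with the vertex ordering v_0 < v_1 < v_2 < v_3 < v_4 < v_5 < v_6. The simplices of K, each written with vertices in increasing order, are:

  0-simplices (7): [v_0], [v_1], [v_2], [v_3], [v_4], [v_5], [v_6]
  1-simplices (21): (21 of them)
  2-simplices (14): (14 of them)

giving chain groups C_0 ≅ Z^7, C_1 ≅ Z^21, C_2 ≅ Z^14.

The boundary map ∂_1: C_1 → C_0 sends each edge [p,q] (with p < q) to q − p.
This gives a 7×21 integer matrix of rank 6; reducing to Smith normal form yields diagonal entries (1,1,1,1,1,1).

Boundary ∂_2: C_2 → C_1 sends each 2-simplex [p,q,r] to [q,r] − [p,r] + [p,q]. For instance
  ∂[v_1,v_2,v_4] = [v_2,v_4] − [v_1,v_4] + [v_1,v_2],
  ∂[v_1,v_3,v_5] = [v_3,v_5] − [v_1,v_5] + [v_1,v_3].
This gives a 21×14 integer matrix of rank 13; reducing to Smith normal form yields diagonal entries (1,1,1,1,1,1,1,1,1,1,1,1,1).

Computing H_k = (kernel of ∂_k) / (image of ∂_{k+1}):

  H_0: rank C_0 − rank ∂_1 = 7 − 6 = 1, and the invariant factors of ∂_1 are all 1, so H_0 = Z.
  H_1: rank ker ∂_1 − rank ∂_2 = (21 − 6) − 13 = 2, and the invariant factors of ∂_2 are all 1, so H_1 = Z^2.
  H_2: rank ker ∂_2 − rank ∂_3 = (14 − 13) − 0 = 1, and there is no ∂_3, so H_2 = Z.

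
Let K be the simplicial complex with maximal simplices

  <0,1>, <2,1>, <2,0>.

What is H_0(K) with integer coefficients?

We work with the vertex ordering 0 < 1 < 2. The simplices of K, each written with vertices in increasing order, are:

  0-simplices (3): [0], [1], [2]
  1-simplices (3): [0,1], [0,2], [1,2]

Hence C_0 ≅ Z^3, C_1 ≅ Z^3.

∂_1: C_1 → C_0 maps an edge to its endpoints' difference, ∂[p,q] = q − p.
The 3×3 boundary matrix has rank 2 and Smith normal form diag(1,1).

Computing H_k = (kernel of ∂_k) / (image of ∂_{k+1}):

  H_0: rank C_0 − rank ∂_1 = 3 − 2 = 1, and the invariant factors of ∂_1 are all 1, so H_0 ≅ Z.

H_0 = Z.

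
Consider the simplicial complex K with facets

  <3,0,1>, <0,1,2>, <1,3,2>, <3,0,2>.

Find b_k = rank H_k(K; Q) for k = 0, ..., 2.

Fix the vertex order 0 < 1 < 2 < 3 and write every simplex with vertices in increasing order. Then dim K = 2 and the simplices of K are:

  0-simplices (4): [0], [1], [2], [3]
  1-simplices (6): [0,1], [0,2], [0,3], [1,2], [1,3], [2,3]
  2-simplices (4): [0,1,2], [0,1,3], [0,2,3], [1,2,3]

giving chain groups C_0 ≅ Z^4, C_1 ≅ Z^6, C_2 ≅ Z^4.

Boundary ∂_1: C_1 → C_0 is given by ∂[p,q] = [q] − [p].
This gives a 4×6 integer matrix of rank 3; reducing to Smith normal form yields diagonal entries (1,1,1).

Boundary ∂_2: C_2 → C_1 maps a triangle to the signed sum of its edges. For instance
  ∂[0,2,3] = [2,3] − [0,3] + [0,2],
  ∂[0,1,3] = [1,3] − [0,3] + [0,1].
The 6×4 boundary matrix has rank 3 and Smith normal form diag(1,1,1).

Computing H_k = (kernel of ∂_k) / (image of ∂_{k+1}):

  H_0: rank C_0 − rank ∂_1 = 4 − 3 = 1, and the invariant factors of ∂_1 are all 1, so H_0 ≅ Z.
  H_1: rank ker ∂_1 − rank ∂_2 = (6 − 3) − 3 = 0, and the invariant factors of ∂_2 are all 1, so H_1 ≅ 0.
  H_2: rank ker ∂_2 − rank ∂_3 = (4 − 3) − 0 = 1, and there is no ∂_3, so H_2 ≅ Z.

Hence the Betti numbers are b_0 = 1, b_1 = 0, b_2 = 1.

b_0 = 1, b_1 = 0, b_2 = 1.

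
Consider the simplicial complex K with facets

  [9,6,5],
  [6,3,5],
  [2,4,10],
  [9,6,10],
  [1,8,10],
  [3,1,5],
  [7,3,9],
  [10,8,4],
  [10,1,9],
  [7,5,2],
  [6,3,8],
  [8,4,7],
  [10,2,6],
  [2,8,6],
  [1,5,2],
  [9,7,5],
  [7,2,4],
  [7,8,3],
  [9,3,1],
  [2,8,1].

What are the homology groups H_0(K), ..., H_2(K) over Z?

Fix the vertex order 1 < 2 < 3 < 4 < 5 < 6 < 7 < 8 < 9 < 10 and write every simplex with vertices in increasing order. Then dim K = 2 and the simplices of K are:

  0-simplices (10): [1], [2], [3], [4], [5], [6], [7], [8], [9], [10]
  1-simplices (30): (30 of them)
  2-simplices (20): (20 of them)

giving chain groups C_0 ≅ Z^10, C_1 ≅ Z^30, C_2 ≅ Z^20.

∂_1: C_1 → C_0 maps an edge to its endpoints' difference, ∂[p,q] = q − p. For instance
  ∂[7,8] = [8] − [7].
As a 10×30 matrix over Z this has rank 9, with invariant factors (1,1,1,1,1,1,1,1,1).

Boundary ∂_2: C_2 → C_1 acts by ∂[p,q,r] = [q,r] − [p,r] + [p,q]. For instance
  ∂[2,6,10] = [6,10] − [2,10] + [2,6],
  ∂[1,3,5] = [3,5] − [1,5] + [1,3].
As a 30×20 matrix over Z this has rank 20, with invariant factors (1,1,1,1,1,1,1,1,1,1,1,1,1,1,1,1,1,1,1,2).

Computing H_k = (kernel of ∂_k) / (image of ∂_{k+1}):

  H_0: rank C_0 − rank ∂_1 = 10 − 9 = 1, and the invariant factors of ∂_1 are all 1, so H_0 ≅ Z.
  H_1: rank ker ∂_1 − rank ∂_2 = (30 − 9) − 20 = 1, and ∂_2 has invariant factor 2 > 1, so H_1 ≅ Z ⊕ Z/2Z.
  H_2: rank ker ∂_2 − rank ∂_3 = (20 − 20) − 0 = 0, and there is no ∂_3, so H_2 ≅ 0.

As a check, the Euler characteristic is 10 − 30 + 20 = 0, which agrees with 1 − 1 + 0 = 0.
(K is a triangulation of the Klein bottle.)

H_0 = Z,  H_1 = Z ⊕ Z/2Z,  H_2 = 0.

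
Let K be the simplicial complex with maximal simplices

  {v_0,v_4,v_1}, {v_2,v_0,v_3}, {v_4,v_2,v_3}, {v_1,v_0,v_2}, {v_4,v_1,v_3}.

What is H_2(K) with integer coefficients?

H_2 = 0.

Order the vertices as v_0 < v_1 < v_2 < v_3 < v_4. Listing each simplex with vertices in this order, K has dimension 2 with simplices:

  0-simplices (5): [v_0], [v_1], [v_2], [v_3], [v_4]
  1-simplices (10): [v_0,v_1], [v_0,v_2], [v_0,v_3], [v_0,v_4], [v_1,v_2], [v_1,v_3], [v_1,v_4], [v_2,v_3], [v_2,v_4], [v_3,v_4]
  2-simplices (5): [v_0,v_1,v_2], [v_0,v_1,v_4], [v_0,v_2,v_3], [v_1,v_3,v_4], [v_2,v_3,v_4]

giving chain groups C_0 ≅ Z^5, C_1 ≅ Z^10, C_2 ≅ Z^5.

∂_1: C_1 → C_0 is given by ∂[p,q] = [q] − [p]. For instance
  ∂[v_1,v_2] = [v_2] − [v_1].
This gives a 5×10 integer matrix of rank 4; reducing to Smith normal form yields diagonal entries (1,1,1,1).

Boundary ∂_2: C_2 → C_1 sends each 2-simplex [p,q,r] to [q,r] − [p,r] + [p,q]. For instance
  ∂[v_2,v_3,v_4] = [v_3,v_4] − [v_2,v_4] + [v_2,v_3],
  ∂[v_0,v_1,v_2] = [v_1,v_2] − [v_0,v_2] + [v_0,v_1].
The 10×5 boundary matrix has rank 5 and Smith normal form diag(1,1,1,1,1).

Computing H_k = (kernel of ∂_k) / (image of ∂_{k+1}):

  H_2: rank ker ∂_2 − rank ∂_3 = (5 − 5) − 0 = 0, and there is no ∂_3, so H_2 = 0.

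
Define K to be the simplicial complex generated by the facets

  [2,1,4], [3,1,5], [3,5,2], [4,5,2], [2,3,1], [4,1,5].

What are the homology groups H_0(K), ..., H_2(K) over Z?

Fix the vertex order 1 < 2 < 3 < 4 < 5 and write every simplex with vertices in increasing order. Then dim K = 2 and the simplices of K are:

  0-simplices (5): [1], [2], [3], [4], [5]
  1-simplices (9): [1,2], [1,3], [1,4], [1,5], [2,3], [2,4], [2,5], [3,5], [4,5]
  2-simplices (6): [1,2,3], [1,2,4], [1,3,5], [1,4,5], [2,3,5], [2,4,5]

giving chain groups C_0 ≅ Z^5, C_1 ≅ Z^9, C_2 ≅ Z^6.

The boundary map ∂_1: C_1 → C_0 is given by ∂[p,q] = [q] − [p].
This gives a 5×9 integer matrix of rank 4; reducing to Smith normal form yields diagonal entries (1,1,1,1).

∂_2: C_2 → C_1 acts by ∂[p,q,r] = [q,r] − [p,r] + [p,q]. For instance
  ∂[2,3,5] = [3,5] − [2,5] + [2,3],
  ∂[1,2,4] = [2,4] − [1,4] + [1,2].
As a 9×6 matrix over Z this has rank 5, with invariant factors (1,1,1,1,1).

Computing H_k = (kernel of ∂_k) / (image of ∂_{k+1}):

  H_0: rank C_0 − rank ∂_1 = 5 − 4 = 1, and the invariant factors of ∂_1 are all 1, so H_0 = Z.
  H_1: rank ker ∂_1 − rank ∂_2 = (9 − 4) − 5 = 0, and the invariant factors of ∂_2 are all 1, so H_1 = 0.
  H_2: rank ker ∂_2 − rank ∂_3 = (6 − 5) − 0 = 1, and there is no ∂_3, so H_2 = Z.

(K is a triangulation of the 2-sphere S^2.)

H_0 = Z,  H_1 = 0,  H_2 = Z.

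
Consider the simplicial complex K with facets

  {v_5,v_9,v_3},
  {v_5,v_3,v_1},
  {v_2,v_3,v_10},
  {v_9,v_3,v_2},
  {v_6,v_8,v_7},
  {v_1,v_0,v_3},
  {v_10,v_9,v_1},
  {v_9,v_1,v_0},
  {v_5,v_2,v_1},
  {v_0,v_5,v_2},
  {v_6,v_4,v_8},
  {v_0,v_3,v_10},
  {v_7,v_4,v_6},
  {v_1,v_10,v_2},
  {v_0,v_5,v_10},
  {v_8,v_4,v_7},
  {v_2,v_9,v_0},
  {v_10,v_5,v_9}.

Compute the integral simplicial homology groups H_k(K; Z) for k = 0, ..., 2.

Take the total order v_0 < v_1 < v_2 < v_3 < v_4 < v_5 < v_6 < v_7 < v_8 < v_9 < v_10 on the vertex set. Then K (dimension 2) consists of the simplices:

  0-simplices (11): [v_0], [v_1], [v_2], [v_3], [v_4], [v_5], [v_6], [v_7], [v_8], [v_9], [v_10]
  1-simplices (27): (27 of them)
  2-simplices (18): (18 of them)

so the chain groups are C_0 ≅ Z^11, C_1 ≅ Z^27, C_2 ≅ Z^18.

The boundary map ∂_1: C_1 → C_0 maps an edge to its endpoints' difference, ∂[p,q] = q − p. For instance
  ∂[v_2,v_9] = [v_9] − [v_2].
The 11×27 boundary matrix has rank 9 and Smith normal form diag(1,1,1,1,1,1,1,1,1).

Boundary ∂_2: C_2 → C_1 acts by ∂[p,q,r] = [q,r] − [p,r] + [p,q]. For instance
  ∂[v_5,v_9,v_10] = [v_9,v_10] − [v_5,v_10] + [v_5,v_9],
  ∂[v_0,v_2,v_9] = [v_2,v_9] − [v_0,v_9] + [v_0,v_2].
As a 27×18 matrix over Z this has rank 16, with invariant factors (1,1,1,1,1,1,1,1,1,1,1,1,1,1,1,1).

Now H_k = ker ∂_k / im ∂_{k+1}, so:

  H_0: rank C_0 − rank ∂_1 = 11 − 9 = 2, and the invariant factors of ∂_1 are all 1, so H_0 = Z^2.
  H_1: rank ker ∂_1 − rank ∂_2 = (27 − 9) − 16 = 2, and the invariant factors of ∂_2 are all 1, so H_1 = Z^2.
  H_2: rank ker ∂_2 − rank ∂_3 = (18 − 16) − 0 = 2, and there is no ∂_3, so H_2 = Z^2.

H_0 ≅ Z^2,  H_1 ≅ Z^2,  H_2 ≅ Z^2.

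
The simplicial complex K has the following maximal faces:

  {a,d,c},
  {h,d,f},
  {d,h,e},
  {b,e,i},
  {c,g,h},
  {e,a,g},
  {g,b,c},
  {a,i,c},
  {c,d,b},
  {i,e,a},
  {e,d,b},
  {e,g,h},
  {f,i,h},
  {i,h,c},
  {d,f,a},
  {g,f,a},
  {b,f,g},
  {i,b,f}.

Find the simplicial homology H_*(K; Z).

Fix the vertex order a < b < c < d < e < f < g < h < i and write every simplex with vertices in increasing order. Then dim K = 2 and the simplices of K are:

  0-simplices (9): a, b, c, d, e, f, g, h, i
  1-simplices (27): ac, ad, ae, af, ag, ai, bc, bd, be, bf, bg, bi, cd, cg, ch, ci, de, df, dh, eg, eh, ei, fg, fh, fi, gh, hi
  2-simplices (18): acd, aci, adf, aeg, aei, afg, bcd, bcg, bde, bei, bfg, bfi, cgh, chi, deh, dfh, egh, fhi

so the chain groups are C_0 ≅ Z^9, C_1 ≅ Z^27, C_2 ≅ Z^18.

The boundary map ∂_1: C_1 → C_0 sends each edge [p,q] (with p < q) to q − p. For instance
  ∂ag = g − a.
As a 9×27 matrix over Z this has rank 8, with invariant factors (1,1,1,1,1,1,1,1).

∂_2: C_2 → C_1 sends each 2-simplex [p,q,r] to [q,r] − [p,r] + [p,q]. For instance
  ∂afg = fg − ag + af,
  ∂fhi = hi − fi + fh.
This gives a 27×18 integer matrix of rank 17; reducing to Smith normal form yields diagonal entries (1,1,1,1,1,1,1,1,1,1,1,1,1,1,1,1,1).

Now H_k = ker ∂_k / im ∂_{k+1}, so:

  H_0: rank C_0 − rank ∂_1 = 9 − 8 = 1, and the invariant factors of ∂_1 are all 1, so H_0 = Z.
  H_1: rank ker ∂_1 − rank ∂_2 = (27 − 8) − 17 = 2, and the invariant factors of ∂_2 are all 1, so H_1 = Z^2.
  H_2: rank ker ∂_2 − rank ∂_3 = (18 − 17) − 0 = 1, and there is no ∂_3, so H_2 = Z.

(K is a triangulation of the torus T^2.)

H_0 = Z,  H_1 = Z^2,  H_2 = Z.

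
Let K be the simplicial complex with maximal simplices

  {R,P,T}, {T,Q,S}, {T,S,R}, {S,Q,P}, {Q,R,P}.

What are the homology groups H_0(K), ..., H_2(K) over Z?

Fix the vertex order P < Q < R < S < T and write every simplex with vertices in increasing order. Then dim K = 2 and the simplices of K are:

  0-simplices (5): P, Q, R, S, T
  1-simplices (10): PQ, PR, PS, PT, QR, QS, QT, RS, RT, ST
  2-simplices (5): PQR, PQS, PRT, QST, RST

giving chain groups C_0 ≅ Z^5, C_1 ≅ Z^10, C_2 ≅ Z^5.

∂_1: C_1 → C_0 maps an edge to its endpoints' difference, ∂[p,q] = q − p.
The 5×10 boundary matrix has rank 4 and Smith normal form diag(1,1,1,1).

Boundary ∂_2: C_2 → C_1 sends each 2-simplex [p,q,r] to [q,r] − [p,r] + [p,q]. For instance
  ∂RST = ST − RT + RS,
  ∂QST = ST − QT + QS.
As a 10×5 matrix over Z this has rank 5, with invariant factors (1,1,1,1,1).

From H_k ≅ ker(∂_k) / im(∂_{k+1}) we obtain:

  H_0: rank C_0 − rank ∂_1 = 5 − 4 = 1, and the invariant factors of ∂_1 are all 1, so H_0 ≅ Z.
  H_1: rank ker ∂_1 − rank ∂_2 = (10 − 4) − 5 = 1, and the invariant factors of ∂_2 are all 1, so H_1 ≅ Z.
  H_2: rank ker ∂_2 − rank ∂_3 = (5 − 5) − 0 = 0, and there is no ∂_3, so H_2 ≅ 0.

As a check, the Euler characteristic is 5 − 10 + 5 = 0, which agrees with 1 − 1 + 0 = 0.
(K is a triangulation of the Möbius band.)

H_0 = Z,  H_1 = Z,  H_2 = 0.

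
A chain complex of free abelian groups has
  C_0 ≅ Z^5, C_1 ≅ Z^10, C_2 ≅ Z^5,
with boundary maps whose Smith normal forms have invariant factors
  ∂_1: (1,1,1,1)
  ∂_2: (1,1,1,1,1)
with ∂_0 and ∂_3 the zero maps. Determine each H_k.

H_0 = Z,  H_1 = Z,  H_2 = 0.

H_0: b_0 = 5 − 0 − 4 = 1; torsion from ∂_1 factors > 1: none. So H_0 = Z.
H_1: b_1 = 10 − 4 − 5 = 1; torsion from ∂_2 factors > 1: none. So H_1 = Z.
H_2: b_2 = 5 − 5 − 0 = 0; torsion from ∂_3 factors > 1: none. So H_2 = 0.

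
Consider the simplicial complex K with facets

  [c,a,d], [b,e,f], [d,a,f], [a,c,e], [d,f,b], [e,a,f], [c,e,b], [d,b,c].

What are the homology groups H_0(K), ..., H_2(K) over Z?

H_0 ≅ Z,  H_1 = 0,  H_2 ≅ Z.

Order the vertices as a < b < c < d < e < f. Listing each simplex with vertices in this order, K has dimension 2 with simplices:

  0-simplices (6): a, b, c, d, e, f
  1-simplices (12): ac, ad, ae, af, bc, bd, be, bf, cd, ce, df, ef
  2-simplices (8): acd, ace, adf, aef, bcd, bce, bdf, bef

Hence C_0 ≅ Z^6, C_1 ≅ Z^12, C_2 ≅ Z^8.

The boundary map ∂_1: C_1 → C_0 sends each edge [p,q] (with p < q) to q − p. For instance
  ∂bf = f − b.
The 6×12 boundary matrix has rank 5 and Smith normal form diag(1,1,1,1,1).

∂_2: C_2 → C_1 maps a triangle to the signed sum of its edges. For instance
  ∂bdf = df − bf + bd,
  ∂adf = df − af + ad.
This gives a 12×8 integer matrix of rank 7; reducing to Smith normal form yields diagonal entries (1,1,1,1,1,1,1).

Now H_k = ker ∂_k / im ∂_{k+1}, so:

  H_0: rank C_0 − rank ∂_1 = 6 − 5 = 1, and the invariant factors of ∂_1 are all 1, so H_0 = Z.
  H_1: rank ker ∂_1 − rank ∂_2 = (12 − 5) − 7 = 0, and the invariant factors of ∂_2 are all 1, so H_1 = 0.
  H_2: rank ker ∂_2 − rank ∂_3 = (8 − 7) − 0 = 1, and there is no ∂_3, so H_2 = Z.

(K is a triangulation of the 2-sphere S^2.)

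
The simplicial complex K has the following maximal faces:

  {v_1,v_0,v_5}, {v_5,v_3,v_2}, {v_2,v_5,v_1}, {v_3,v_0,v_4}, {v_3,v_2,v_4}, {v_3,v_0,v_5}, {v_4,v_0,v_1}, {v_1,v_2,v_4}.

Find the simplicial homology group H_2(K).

H_2 ≅ Z.

We work with the vertex ordering v_0 < v_1 < v_2 < v_3 < v_4 < v_5. The simplices of K, each written with vertices in increasing order, are:

  0-simplices (6): [v_0], [v_1], [v_2], [v_3], [v_4], [v_5]
  1-simplices (12): [v_0,v_1], [v_0,v_3], [v_0,v_4], [v_0,v_5], [v_1,v_2], [v_1,v_4], [v_1,v_5], [v_2,v_3], [v_2,v_4], [v_2,v_5], [v_3,v_4], [v_3,v_5]
  2-simplices (8): [v_0,v_1,v_4], [v_0,v_1,v_5], [v_0,v_3,v_4], [v_0,v_3,v_5], [v_1,v_2,v_4], [v_1,v_2,v_5], [v_2,v_3,v_4], [v_2,v_3,v_5]

giving chain groups C_0 ≅ Z^6, C_1 ≅ Z^12, C_2 ≅ Z^8.

The boundary map ∂_1: C_1 → C_0 is given by ∂[p,q] = [q] − [p]. For instance
  ∂[v_0,v_3] = [v_3] − [v_0].
The 6×12 boundary matrix has rank 5 and Smith normal form diag(1,1,1,1,1).

Boundary ∂_2: C_2 → C_1 sends each 2-simplex [p,q,r] to [q,r] − [p,r] + [p,q]. For instance
  ∂[v_0,v_1,v_5] = [v_1,v_5] − [v_0,v_5] + [v_0,v_1],
  ∂[v_1,v_2,v_5] = [v_2,v_5] − [v_1,v_5] + [v_1,v_2].
This gives a 12×8 integer matrix of rank 7; reducing to Smith normal form yields diagonal entries (1,1,1,1,1,1,1).

From H_k ≅ ker(∂_k) / im(∂_{k+1}) we obtain:

  H_2: rank ker ∂_2 − rank ∂_3 = (8 − 7) − 0 = 1, and there is no ∂_3, so H_2 = Z.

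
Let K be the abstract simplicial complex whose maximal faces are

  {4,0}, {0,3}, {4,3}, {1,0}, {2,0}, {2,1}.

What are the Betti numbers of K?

b_0 = 1, b_1 = 2.

Fix the vertex order 0 < 1 < 2 < 3 < 4 and write every simplex with vertices in increasing order. Then dim K = 1 and the simplices of K are:

  0-simplices (5): [0], [1], [2], [3], [4]
  1-simplices (6): [0,1], [0,2], [0,3], [0,4], [1,2], [3,4]

giving chain groups C_0 ≅ Z^5, C_1 ≅ Z^6.

The boundary map ∂_1: C_1 → C_0 maps an edge to its endpoints' difference, ∂[p,q] = q − p. For instance
  ∂[0,2] = [2] − [0].
The 5×6 boundary matrix has rank 4 and Smith normal form diag(1,1,1,1).

From H_k ≅ ker(∂_k) / im(∂_{k+1}) we obtain:

  H_0: rank C_0 − rank ∂_1 = 5 − 4 = 1, and the invariant factors of ∂_1 are all 1, so H_0 ≅ Z.
  H_1: rank ker ∂_1 − rank ∂_2 = (6 − 4) − 0 = 2, and there is no ∂_2, so H_1 ≅ Z^2.

(K is a triangulation of a wedge of 2 circles.)

Hence the Betti numbers are b_0 = 1, b_1 = 2.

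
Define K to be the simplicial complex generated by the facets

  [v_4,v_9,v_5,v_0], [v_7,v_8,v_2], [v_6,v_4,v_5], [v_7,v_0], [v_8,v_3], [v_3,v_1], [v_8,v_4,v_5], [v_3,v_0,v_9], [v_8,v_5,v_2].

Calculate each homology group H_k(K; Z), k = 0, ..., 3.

K has 10 vertices, 19 edges, 9 triangles, 1 3-simplex.
rank ∂_0 = 0, rank ∂_1 = 9 ⇒ b_0 = 10 − 0 − 9 = 1; all invariant factors of ∂_1 are 1 so no torsion. So H_0 ≅ Z.
rank ∂_1 = 9, rank ∂_2 = 8 ⇒ b_1 = 19 − 9 − 8 = 2; all invariant factors of ∂_2 are 1 so no torsion. So H_1 ≅ Z^2.
rank ∂_2 = 8, rank ∂_3 = 1 ⇒ b_2 = 9 − 8 − 1 = 0; all invariant factors of ∂_3 are 1 so no torsion. So H_2 ≅ 0.
rank ∂_3 = 1, rank ∂_4 = 0 ⇒ b_3 = 1 − 1 − 0 = 0. So H_3 ≅ 0.

H_0 ≅ Z,  H_1 ≅ Z^2,  H_2 = 0,  H_3 = 0.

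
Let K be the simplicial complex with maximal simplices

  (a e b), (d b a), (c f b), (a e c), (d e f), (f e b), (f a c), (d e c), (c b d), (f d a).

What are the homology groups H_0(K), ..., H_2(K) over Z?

Fix the vertex order a < b < c < d < e < f and write every simplex with vertices in increasing order. Then dim K = 2 and the simplices of K are:

  0-simplices (6): a, b, c, d, e, f
  1-simplices (15): ab, ac, ad, ae, af, bc, bd, be, bf, cd, ce, cf, de, df, ef
  2-simplices (10): abd, abe, ace, acf, adf, bcd, bcf, bef, cde, def

so the chain groups are C_0 ≅ Z^6, C_1 ≅ Z^15, C_2 ≅ Z^10.

Boundary ∂_1: C_1 → C_0 maps an edge to its endpoints' difference, ∂[p,q] = q − p.
This gives a 6×15 integer matrix of rank 5; reducing to Smith normal form yields diagonal entries (1,1,1,1,1).

Boundary ∂_2: C_2 → C_1 acts by ∂[p,q,r] = [q,r] − [p,r] + [p,q]. For instance
  ∂abd = bd − ad + ab,
  ∂bef = ef − bf + be.
The resulting 15×10 matrix has rank 10, and its Smith normal form has invariant factors (1,1,1,1,1,1,1,1,1,2).

Computing H_k = (kernel of ∂_k) / (image of ∂_{k+1}):

  H_0: rank C_0 − rank ∂_1 = 6 − 5 = 1, and the invariant factors of ∂_1 are all 1, so H_0 ≅ Z.
  H_1: rank ker ∂_1 − rank ∂_2 = (15 − 5) − 10 = 0, and ∂_2 has invariant factor 2 > 1, so H_1 ≅ Z/2.
  H_2: rank ker ∂_2 − rank ∂_3 = (10 − 10) − 0 = 0, and there is no ∂_3, so H_2 ≅ 0.

As a check, the Euler characteristic is 6 − 15 + 10 = 1, which agrees with 1 − 0 + 0 = 1.

H_0 ≅ Z,  H_1 ≅ Z/2,  H_2 = 0.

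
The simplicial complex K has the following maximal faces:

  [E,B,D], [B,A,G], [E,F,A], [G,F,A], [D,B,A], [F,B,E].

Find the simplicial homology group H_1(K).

Take the total order A < B < D < E < F < G on the vertex set. Then K (dimension 2) consists of the simplices:

  0-simplices (6): A, B, D, E, F, G
  1-simplices (12): AB, AD, AE, AF, AG, BD, BE, BF, BG, DE, EF, FG
  2-simplices (6): ABD, ABG, AEF, AFG, BDE, BEF

giving chain groups C_0 ≅ Z^6, C_1 ≅ Z^12, C_2 ≅ Z^6.

Boundary ∂_1: C_1 → C_0 is given by ∂[p,q] = [q] − [p].
As a 6×12 matrix over Z this has rank 5, with invariant factors (1,1,1,1,1).

Boundary ∂_2: C_2 → C_1 maps a triangle to the signed sum of its edges. For instance
  ∂BDE = DE − BE + BD,
  ∂ABG = BG − AG + AB.
This gives a 12×6 integer matrix of rank 6; reducing to Smith normal form yields diagonal entries (1,1,1,1,1,1).

Computing H_k = (kernel of ∂_k) / (image of ∂_{k+1}):

  H_1: rank ker ∂_1 − rank ∂_2 = (12 − 5) − 6 = 1, and the invariant factors of ∂_2 are all 1, so H_1 ≅ Z.

(K is a triangulation of the cylinder S^1 x I.)

H_1 ≅ Z.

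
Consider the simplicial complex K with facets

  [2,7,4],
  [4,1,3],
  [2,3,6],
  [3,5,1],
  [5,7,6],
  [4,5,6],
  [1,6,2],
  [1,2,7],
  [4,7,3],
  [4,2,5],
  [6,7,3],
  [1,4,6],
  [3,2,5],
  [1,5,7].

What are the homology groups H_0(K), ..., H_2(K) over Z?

Fix the vertex order 1 < 2 < 3 < 4 < 5 < 6 < 7 and write every simplex with vertices in increasing order. Then dim K = 2 and the simplices of K are:

  0-simplices (7): [1], [2], [3], [4], [5], [6], [7]
  1-simplices (21): [1,2], [1,3], [1,4], [1,5], [1,6], [1,7], [2,3], [2,4], [2,5], [2,6], [2,7], [3,4], [3,5], [3,6], [3,7], [4,5], [4,6], [4,7], [5,6], [5,7], [6,7]
  2-simplices (14): [1,2,6], [1,2,7], [1,3,4], [1,3,5], [1,4,6], [1,5,7], [2,3,5], [2,3,6], [2,4,5], [2,4,7], [3,4,7], [3,6,7], [4,5,6], [5,6,7]

Hence C_0 ≅ Z^7, C_1 ≅ Z^21, C_2 ≅ Z^14.

∂_1: C_1 → C_0 is given by ∂[p,q] = [q] − [p]. For instance
  ∂[2,4] = [4] − [2].
The resulting 7×21 matrix has rank 6, and its Smith normal form has invariant factors (1,1,1,1,1,1).

∂_2: C_2 → C_1 maps a triangle to the signed sum of its edges. For instance
  ∂[3,6,7] = [6,7] − [3,7] + [3,6],
  ∂[4,5,6] = [5,6] − [4,6] + [4,5].
The resulting 21×14 matrix has rank 13, and its Smith normal form has invariant factors (1,1,1,1,1,1,1,1,1,1,1,1,1).

Reading off H_k = ker ∂_k / im ∂_{k+1}:

  H_0: rank C_0 − rank ∂_1 = 7 − 6 = 1, and the invariant factors of ∂_1 are all 1, so H_0 = Z.
  H_1: rank ker ∂_1 − rank ∂_2 = (21 − 6) − 13 = 2, and the invariant factors of ∂_2 are all 1, so H_1 = Z^2.
  H_2: rank ker ∂_2 − rank ∂_3 = (14 − 13) − 0 = 1, and there is no ∂_3, so H_2 = Z.

As a check, the Euler characteristic is 7 − 21 + 14 = 0, which agrees with 1 − 2 + 1 = 0.

H_0 ≅ Z,  H_1 ≅ Z^2,  H_2 ≅ Z.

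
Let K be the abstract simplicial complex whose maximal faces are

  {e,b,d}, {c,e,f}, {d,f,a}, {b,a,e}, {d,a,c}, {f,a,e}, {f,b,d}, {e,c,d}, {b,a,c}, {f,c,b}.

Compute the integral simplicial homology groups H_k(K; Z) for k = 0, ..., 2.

We work with the vertex ordering a < b < c < d < e < f. The simplices of K, each written with vertices in increasing order, are:

  0-simplices (6): a, b, c, d, e, f
  1-simplices (15): ab, ac, ad, ae, af, bc, bd, be, bf, cd, ce, cf, de, df, ef
  2-simplices (10): abc, abe, acd, adf, aef, bcf, bde, bdf, cde, cef

so the chain groups are C_0 ≅ Z^6, C_1 ≅ Z^15, C_2 ≅ Z^10.

The boundary map ∂_1: C_1 → C_0 maps an edge to its endpoints' difference, ∂[p,q] = q − p. For instance
  ∂cd = d − c.
The 6×15 boundary matrix has rank 5 and Smith normal form diag(1,1,1,1,1).

∂_2: C_2 → C_1 acts by ∂[p,q,r] = [q,r] − [p,r] + [p,q]. For instance
  ∂aef = ef − af + ae,
  ∂cde = de − ce + cd.
As a 15×10 matrix over Z this has rank 10, with invariant factors (1,1,1,1,1,1,1,1,1,2).

Now H_k = ker ∂_k / im ∂_{k+1}, so:

  H_0: rank C_0 − rank ∂_1 = 6 − 5 = 1, and the invariant factors of ∂_1 are all 1, so H_0 ≅ Z.
  H_1: rank ker ∂_1 − rank ∂_2 = (15 − 5) − 10 = 0, and ∂_2 has invariant factor 2 > 1, so H_1 ≅ Z/2.
  H_2: rank ker ∂_2 − rank ∂_3 = (10 − 10) − 0 = 0, and there is no ∂_3, so H_2 ≅ 0.

H_0 = Z,  H_1 = Z/2,  H_2 = 0.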